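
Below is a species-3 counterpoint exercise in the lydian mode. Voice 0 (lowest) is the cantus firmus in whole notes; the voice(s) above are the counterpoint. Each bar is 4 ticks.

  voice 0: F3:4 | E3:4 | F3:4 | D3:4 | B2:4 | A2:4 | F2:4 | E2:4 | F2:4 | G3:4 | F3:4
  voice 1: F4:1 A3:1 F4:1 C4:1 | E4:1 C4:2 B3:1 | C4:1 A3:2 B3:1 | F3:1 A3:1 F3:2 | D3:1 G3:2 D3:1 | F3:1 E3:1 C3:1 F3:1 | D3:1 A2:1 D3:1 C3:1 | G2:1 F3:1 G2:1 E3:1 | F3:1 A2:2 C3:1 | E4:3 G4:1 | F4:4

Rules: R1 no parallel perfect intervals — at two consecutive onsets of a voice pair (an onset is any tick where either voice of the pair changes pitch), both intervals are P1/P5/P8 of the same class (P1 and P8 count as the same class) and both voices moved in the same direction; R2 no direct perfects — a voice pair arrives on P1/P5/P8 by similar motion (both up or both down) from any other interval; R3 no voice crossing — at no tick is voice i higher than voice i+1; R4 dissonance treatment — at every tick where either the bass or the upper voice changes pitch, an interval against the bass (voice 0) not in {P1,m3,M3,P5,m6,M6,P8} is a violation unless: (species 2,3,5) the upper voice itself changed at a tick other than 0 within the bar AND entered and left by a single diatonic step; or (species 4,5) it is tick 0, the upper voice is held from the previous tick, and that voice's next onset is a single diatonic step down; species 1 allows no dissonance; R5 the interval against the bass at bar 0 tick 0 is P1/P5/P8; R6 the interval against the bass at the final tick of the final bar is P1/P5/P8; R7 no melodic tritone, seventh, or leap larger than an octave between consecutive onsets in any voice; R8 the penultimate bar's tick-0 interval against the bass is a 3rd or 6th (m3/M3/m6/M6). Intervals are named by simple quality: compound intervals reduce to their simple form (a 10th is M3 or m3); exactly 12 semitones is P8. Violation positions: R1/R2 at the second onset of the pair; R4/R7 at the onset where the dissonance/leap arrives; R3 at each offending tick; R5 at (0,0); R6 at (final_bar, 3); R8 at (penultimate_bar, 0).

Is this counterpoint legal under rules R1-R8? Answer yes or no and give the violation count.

bar 0: v0=F3 v1=F4 (P8)
bar 1: v0=E3 v1=E4 (P8)
bar 2: v0=F3 v1=C4 (P5)
bar 3: v0=D3 v1=F3 (m3)
bar 4: v0=B2 v1=D3 (m3)
bar 5: v0=A2 v1=F3 (m6)
bar 6: v0=F2 v1=D3 (M6)
bar 7: v0=E2 v1=G2 (m3)
bar 8: v0=F2 v1=F3 (P8)
bar 9: v0=G3 v1=E4 (M6)
bar 10: v0=F3 v1=F4 (P8)
  R1 @ bar2.0: E3/B3 P5 -> F3/C4 P5 similar
  R4 @ bar2.3: F3/B3 TT untreated
  R7 @ bar3.0: B3->F3 leap 6st
  R4 @ bar7.1: E2/F3 m2 untreated
  R7 @ bar7.1: G2->F3 leap 10st
  R7 @ bar7.2: F3->G2 leap 10st
  R1 @ bar8.0: E2/E3 P8 -> F2/F3 P8 similar
  R7 @ bar9.0: F2->G3 leap 14st
  R7 @ bar9.0: C3->E4 leap 16st
  R1 @ bar10.0: G3/G4 P8 -> F3/F4 P8 similar

No (10 violations)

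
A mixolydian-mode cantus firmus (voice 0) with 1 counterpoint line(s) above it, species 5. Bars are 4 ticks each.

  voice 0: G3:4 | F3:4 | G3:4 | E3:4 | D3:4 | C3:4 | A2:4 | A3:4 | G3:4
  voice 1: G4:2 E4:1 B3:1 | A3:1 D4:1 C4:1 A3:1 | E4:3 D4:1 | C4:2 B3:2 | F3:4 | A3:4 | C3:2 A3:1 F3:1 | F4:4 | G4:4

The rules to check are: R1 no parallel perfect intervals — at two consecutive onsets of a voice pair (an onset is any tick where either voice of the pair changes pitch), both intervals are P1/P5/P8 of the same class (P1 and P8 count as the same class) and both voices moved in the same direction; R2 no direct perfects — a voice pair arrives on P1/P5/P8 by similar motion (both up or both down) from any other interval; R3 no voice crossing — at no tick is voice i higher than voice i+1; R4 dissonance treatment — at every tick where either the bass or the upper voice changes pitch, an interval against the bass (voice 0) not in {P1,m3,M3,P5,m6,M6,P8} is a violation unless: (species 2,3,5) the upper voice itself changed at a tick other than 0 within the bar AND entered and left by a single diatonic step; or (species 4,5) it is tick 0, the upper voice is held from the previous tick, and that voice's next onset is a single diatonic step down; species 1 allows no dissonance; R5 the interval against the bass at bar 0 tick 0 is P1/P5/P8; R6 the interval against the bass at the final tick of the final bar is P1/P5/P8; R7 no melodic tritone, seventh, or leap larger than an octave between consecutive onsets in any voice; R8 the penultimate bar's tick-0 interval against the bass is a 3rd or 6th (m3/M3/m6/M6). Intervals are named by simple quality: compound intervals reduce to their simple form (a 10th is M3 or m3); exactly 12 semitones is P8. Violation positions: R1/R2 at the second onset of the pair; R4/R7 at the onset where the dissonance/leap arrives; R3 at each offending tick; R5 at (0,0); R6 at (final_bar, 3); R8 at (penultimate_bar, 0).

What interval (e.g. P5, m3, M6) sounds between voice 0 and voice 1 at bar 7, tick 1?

m6

voice 0=A3 voice 1=F4 -> m6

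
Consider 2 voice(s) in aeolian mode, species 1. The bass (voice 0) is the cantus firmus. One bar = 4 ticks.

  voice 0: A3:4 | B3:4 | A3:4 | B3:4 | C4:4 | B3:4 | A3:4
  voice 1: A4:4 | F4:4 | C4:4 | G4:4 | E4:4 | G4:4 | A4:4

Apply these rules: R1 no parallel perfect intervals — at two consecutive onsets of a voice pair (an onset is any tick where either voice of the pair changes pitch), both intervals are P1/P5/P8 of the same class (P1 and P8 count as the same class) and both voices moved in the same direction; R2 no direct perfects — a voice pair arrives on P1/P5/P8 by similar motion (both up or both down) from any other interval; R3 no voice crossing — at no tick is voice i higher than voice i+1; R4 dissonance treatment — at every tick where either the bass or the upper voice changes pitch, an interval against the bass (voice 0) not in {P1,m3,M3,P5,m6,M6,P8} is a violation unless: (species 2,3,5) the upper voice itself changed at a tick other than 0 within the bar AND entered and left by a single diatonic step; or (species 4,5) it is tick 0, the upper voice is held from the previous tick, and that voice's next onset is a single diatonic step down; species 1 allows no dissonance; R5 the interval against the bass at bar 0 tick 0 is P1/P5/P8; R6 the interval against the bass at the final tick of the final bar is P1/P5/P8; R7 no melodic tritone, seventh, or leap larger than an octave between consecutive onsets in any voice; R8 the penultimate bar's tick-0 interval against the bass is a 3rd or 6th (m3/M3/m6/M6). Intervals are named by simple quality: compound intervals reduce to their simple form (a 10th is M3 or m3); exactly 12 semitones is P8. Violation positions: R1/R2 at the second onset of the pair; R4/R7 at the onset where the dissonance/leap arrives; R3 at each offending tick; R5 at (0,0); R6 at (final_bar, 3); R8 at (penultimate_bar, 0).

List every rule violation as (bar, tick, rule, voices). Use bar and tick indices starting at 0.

(1, 0, R4, (0, 1))

bar 0: v0=A3 v1=A4 downbeat P8
bar 1: v0=B3 v1=F4 downbeat TT
bar 2: v0=A3 v1=C4 downbeat m3
bar 3: v0=B3 v1=G4 downbeat m6
bar 4: v0=C4 v1=E4 downbeat M3
bar 5: v0=B3 v1=G4 downbeat m6
bar 6: v0=A3 v1=A4 downbeat P8
  -> R4 @ bar 1 tick 0 v(0, 1): B3/F4 TT untreated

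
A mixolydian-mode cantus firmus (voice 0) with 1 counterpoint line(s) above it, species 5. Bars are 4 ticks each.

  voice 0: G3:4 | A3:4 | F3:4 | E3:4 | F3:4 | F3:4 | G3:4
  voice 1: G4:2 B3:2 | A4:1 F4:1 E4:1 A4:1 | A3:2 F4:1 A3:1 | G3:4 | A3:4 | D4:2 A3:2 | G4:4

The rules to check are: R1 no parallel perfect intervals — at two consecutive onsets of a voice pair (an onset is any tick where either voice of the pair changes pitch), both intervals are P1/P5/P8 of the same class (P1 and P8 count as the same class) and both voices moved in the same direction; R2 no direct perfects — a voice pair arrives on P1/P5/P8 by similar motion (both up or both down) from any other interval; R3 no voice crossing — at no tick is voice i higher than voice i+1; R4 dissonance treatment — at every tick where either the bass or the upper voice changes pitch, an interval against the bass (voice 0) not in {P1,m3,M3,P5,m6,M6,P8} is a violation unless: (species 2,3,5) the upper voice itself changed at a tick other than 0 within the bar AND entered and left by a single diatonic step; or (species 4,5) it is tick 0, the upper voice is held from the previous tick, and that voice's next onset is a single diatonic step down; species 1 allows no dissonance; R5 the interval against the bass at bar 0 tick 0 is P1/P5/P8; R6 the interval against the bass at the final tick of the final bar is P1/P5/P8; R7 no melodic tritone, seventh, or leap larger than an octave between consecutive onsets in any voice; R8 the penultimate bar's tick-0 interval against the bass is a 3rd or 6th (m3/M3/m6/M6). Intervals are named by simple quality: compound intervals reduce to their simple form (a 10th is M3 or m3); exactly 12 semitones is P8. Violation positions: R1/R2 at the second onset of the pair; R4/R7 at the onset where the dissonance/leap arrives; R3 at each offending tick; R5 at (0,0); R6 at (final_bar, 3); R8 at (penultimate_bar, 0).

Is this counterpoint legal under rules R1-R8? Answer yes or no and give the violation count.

bar 0: v0=G3 v1=G4 (P8)
bar 1: v0=A3 v1=A4 (P8)
bar 2: v0=F3 v1=A3 (M3)
bar 3: v0=E3 v1=G3 (m3)
bar 4: v0=F3 v1=A3 (M3)
bar 5: v0=F3 v1=D4 (M6)
bar 6: v0=G3 v1=G4 (P8)
  R2 @ bar1.0: G3/B3 M3 -> A3/A4 P8 similar
  R7 @ bar1.0: B3->A4 leap 10st
  R2 @ bar6.0: F3/A3 M3 -> G3/G4 P8 similar
  R7 @ bar6.0: A3->G4 leap 10st

No (4 violations)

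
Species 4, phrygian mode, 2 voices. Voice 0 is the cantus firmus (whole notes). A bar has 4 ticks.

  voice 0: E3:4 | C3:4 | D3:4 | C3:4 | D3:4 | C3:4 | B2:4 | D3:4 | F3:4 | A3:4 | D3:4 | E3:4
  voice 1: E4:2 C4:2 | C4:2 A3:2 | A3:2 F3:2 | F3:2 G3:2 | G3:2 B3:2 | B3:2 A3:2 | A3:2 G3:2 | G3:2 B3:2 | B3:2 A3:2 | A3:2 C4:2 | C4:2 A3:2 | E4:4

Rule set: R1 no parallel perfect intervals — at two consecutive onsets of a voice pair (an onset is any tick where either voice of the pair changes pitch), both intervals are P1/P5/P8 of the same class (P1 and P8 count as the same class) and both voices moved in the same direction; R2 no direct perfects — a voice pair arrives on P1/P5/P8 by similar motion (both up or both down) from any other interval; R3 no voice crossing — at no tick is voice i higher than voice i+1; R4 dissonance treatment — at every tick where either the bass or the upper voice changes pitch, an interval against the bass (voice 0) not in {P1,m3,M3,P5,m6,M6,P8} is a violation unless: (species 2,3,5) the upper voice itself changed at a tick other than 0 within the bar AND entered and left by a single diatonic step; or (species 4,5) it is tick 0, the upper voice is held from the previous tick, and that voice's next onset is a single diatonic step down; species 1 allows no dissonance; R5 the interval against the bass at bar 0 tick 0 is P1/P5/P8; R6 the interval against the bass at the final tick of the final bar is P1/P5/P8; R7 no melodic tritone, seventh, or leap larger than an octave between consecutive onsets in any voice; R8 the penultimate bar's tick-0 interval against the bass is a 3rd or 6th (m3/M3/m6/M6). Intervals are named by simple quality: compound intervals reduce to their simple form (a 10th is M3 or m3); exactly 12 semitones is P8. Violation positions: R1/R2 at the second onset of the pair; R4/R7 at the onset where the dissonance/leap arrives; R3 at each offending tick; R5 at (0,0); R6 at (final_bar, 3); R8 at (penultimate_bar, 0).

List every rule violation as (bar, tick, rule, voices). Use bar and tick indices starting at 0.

bar 0: v0=E3 v1=E4 downbeat P8
bar 1: v0=C3 v1=C4 downbeat P8
bar 2: v0=D3 v1=A3 downbeat P5
bar 3: v0=C3 v1=F3 downbeat P4
bar 4: v0=D3 v1=G3 downbeat P4
bar 5: v0=C3 v1=B3 downbeat M7
bar 6: v0=B2 v1=A3 downbeat m7
bar 7: v0=D3 v1=G3 downbeat P4
bar 8: v0=F3 v1=B3 downbeat TT
bar 9: v0=A3 v1=A3 downbeat P1
bar 10: v0=D3 v1=C4 downbeat m7
bar 11: v0=E3 v1=E4 downbeat P8
  -> R4 @ bar 3 tick 0 v(0, 1): C3/F3 P4 untreated
  -> R4 @ bar 4 tick 0 v(0, 1): D3/G3 P4 untreated
  -> R4 @ bar 7 tick 0 v(0, 1): D3/G3 P4 untreated
  -> R4 @ bar 10 tick 0 v(0, 1): D3/C4 m7 untreated
  -> R8 @ bar 10 tick 0 v(0, 1): penult m7 not 3rd/6th
  -> R2 @ bar 11 tick 0 v(0, 1): D3/A3 P5 -> E3/E4 P8 similar

(3, 0, R4, (0, 1))
(4, 0, R4, (0, 1))
(7, 0, R4, (0, 1))
(10, 0, R4, (0, 1))
(10, 0, R8, (0, 1))
(11, 0, R2, (0, 1))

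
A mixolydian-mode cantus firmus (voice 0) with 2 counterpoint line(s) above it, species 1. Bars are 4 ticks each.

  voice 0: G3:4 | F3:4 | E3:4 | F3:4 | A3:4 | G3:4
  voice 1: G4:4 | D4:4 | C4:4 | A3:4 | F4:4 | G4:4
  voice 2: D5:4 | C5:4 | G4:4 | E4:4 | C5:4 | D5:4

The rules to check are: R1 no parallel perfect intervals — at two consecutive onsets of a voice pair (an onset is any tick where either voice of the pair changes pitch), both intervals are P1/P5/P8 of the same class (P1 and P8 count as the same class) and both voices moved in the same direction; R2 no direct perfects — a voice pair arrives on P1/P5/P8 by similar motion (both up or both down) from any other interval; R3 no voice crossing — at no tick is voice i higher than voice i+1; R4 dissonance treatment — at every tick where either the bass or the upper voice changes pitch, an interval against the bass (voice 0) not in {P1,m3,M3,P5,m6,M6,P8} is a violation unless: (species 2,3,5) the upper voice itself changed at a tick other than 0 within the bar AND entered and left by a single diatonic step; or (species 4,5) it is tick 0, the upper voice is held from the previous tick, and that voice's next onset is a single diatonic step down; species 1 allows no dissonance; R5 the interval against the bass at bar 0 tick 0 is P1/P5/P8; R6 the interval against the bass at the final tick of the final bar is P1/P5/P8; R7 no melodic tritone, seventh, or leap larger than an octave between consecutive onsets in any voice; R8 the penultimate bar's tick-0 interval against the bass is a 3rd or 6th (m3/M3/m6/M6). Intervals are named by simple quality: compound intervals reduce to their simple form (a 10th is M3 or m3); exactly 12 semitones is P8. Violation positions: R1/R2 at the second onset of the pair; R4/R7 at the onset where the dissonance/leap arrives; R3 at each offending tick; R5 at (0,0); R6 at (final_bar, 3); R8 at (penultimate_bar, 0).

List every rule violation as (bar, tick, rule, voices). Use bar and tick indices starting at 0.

bar 0: v0=G3 v1=G4 v2=D5 downbeat P5
bar 1: v0=F3 v1=D4 v2=C5 downbeat P5
bar 2: v0=E3 v1=C4 v2=G4 downbeat m3
bar 3: v0=F3 v1=A3 v2=E4 downbeat M7
bar 4: v0=A3 v1=F4 v2=C5 downbeat m3
bar 5: v0=G3 v1=G4 v2=D5 downbeat P5
  -> R1 @ bar 1 tick 0 v(0, 2): G3/D5 P5 -> F3/C5 P5 similar
  -> R2 @ bar 2 tick 0 v(1, 2): D4/C5 m7 -> C4/G4 P5 similar
  -> R1 @ bar 3 tick 0 v(1, 2): C4/G4 P5 -> A3/E4 P5 similar
  -> R4 @ bar 3 tick 0 v(0, 2): F3/E4 M7 untreated
  -> R1 @ bar 4 tick 0 v(1, 2): A3/E4 P5 -> F4/C5 P5 similar
  -> R1 @ bar 5 tick 0 v(1, 2): F4/C5 P5 -> G4/D5 P5 similar

(1, 0, R1, (0, 2))
(2, 0, R2, (1, 2))
(3, 0, R1, (1, 2))
(3, 0, R4, (0, 2))
(4, 0, R1, (1, 2))
(5, 0, R1, (1, 2))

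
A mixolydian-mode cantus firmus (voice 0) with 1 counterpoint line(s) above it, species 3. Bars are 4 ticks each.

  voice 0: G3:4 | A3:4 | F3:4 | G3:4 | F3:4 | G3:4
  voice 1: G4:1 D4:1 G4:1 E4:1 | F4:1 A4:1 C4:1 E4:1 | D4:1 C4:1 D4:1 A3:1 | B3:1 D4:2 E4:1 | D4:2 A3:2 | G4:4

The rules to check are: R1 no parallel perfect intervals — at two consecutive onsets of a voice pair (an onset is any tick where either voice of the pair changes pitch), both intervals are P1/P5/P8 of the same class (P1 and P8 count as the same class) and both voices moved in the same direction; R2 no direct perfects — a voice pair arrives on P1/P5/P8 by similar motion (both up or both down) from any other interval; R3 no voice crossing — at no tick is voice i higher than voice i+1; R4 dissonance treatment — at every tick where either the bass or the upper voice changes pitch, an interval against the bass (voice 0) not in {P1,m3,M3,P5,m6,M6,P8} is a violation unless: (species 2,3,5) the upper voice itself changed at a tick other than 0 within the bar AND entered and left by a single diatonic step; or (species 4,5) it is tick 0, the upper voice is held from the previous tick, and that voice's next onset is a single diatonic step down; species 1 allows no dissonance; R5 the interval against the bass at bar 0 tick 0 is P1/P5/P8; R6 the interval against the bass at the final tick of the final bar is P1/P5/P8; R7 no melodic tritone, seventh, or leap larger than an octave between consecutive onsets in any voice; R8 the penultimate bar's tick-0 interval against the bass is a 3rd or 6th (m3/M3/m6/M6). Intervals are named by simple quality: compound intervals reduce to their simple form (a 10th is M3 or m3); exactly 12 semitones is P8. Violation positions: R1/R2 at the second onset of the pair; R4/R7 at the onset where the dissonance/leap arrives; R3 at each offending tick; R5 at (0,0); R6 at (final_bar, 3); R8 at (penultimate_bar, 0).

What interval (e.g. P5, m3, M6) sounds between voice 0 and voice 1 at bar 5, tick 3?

P8

voice 0=G3 voice 1=G4 -> P8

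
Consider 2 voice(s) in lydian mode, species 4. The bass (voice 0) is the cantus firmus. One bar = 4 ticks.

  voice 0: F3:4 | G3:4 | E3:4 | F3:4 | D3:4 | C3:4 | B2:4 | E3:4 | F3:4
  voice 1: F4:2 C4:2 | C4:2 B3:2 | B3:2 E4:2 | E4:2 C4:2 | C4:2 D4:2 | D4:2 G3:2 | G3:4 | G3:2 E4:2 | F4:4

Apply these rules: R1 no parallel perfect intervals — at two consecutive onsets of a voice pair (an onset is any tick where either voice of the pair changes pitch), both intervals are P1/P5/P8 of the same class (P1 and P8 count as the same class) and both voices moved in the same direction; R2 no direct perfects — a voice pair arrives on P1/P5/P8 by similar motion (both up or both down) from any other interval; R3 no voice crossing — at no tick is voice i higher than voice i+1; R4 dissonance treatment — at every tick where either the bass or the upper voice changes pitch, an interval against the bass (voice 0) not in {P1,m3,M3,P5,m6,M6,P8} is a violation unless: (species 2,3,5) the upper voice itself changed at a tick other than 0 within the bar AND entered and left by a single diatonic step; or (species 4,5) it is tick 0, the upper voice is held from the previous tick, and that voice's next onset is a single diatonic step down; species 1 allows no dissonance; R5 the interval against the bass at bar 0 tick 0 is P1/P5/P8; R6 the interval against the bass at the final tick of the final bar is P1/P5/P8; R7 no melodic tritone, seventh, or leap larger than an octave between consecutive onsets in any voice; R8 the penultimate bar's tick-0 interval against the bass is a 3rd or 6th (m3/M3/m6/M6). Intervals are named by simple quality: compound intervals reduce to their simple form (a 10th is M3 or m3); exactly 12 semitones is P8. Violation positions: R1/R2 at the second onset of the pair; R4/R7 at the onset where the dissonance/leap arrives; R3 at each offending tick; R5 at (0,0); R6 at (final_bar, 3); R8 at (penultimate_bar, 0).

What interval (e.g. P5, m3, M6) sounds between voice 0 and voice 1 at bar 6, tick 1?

voice 0=B2 voice 1=G3 -> m6

m6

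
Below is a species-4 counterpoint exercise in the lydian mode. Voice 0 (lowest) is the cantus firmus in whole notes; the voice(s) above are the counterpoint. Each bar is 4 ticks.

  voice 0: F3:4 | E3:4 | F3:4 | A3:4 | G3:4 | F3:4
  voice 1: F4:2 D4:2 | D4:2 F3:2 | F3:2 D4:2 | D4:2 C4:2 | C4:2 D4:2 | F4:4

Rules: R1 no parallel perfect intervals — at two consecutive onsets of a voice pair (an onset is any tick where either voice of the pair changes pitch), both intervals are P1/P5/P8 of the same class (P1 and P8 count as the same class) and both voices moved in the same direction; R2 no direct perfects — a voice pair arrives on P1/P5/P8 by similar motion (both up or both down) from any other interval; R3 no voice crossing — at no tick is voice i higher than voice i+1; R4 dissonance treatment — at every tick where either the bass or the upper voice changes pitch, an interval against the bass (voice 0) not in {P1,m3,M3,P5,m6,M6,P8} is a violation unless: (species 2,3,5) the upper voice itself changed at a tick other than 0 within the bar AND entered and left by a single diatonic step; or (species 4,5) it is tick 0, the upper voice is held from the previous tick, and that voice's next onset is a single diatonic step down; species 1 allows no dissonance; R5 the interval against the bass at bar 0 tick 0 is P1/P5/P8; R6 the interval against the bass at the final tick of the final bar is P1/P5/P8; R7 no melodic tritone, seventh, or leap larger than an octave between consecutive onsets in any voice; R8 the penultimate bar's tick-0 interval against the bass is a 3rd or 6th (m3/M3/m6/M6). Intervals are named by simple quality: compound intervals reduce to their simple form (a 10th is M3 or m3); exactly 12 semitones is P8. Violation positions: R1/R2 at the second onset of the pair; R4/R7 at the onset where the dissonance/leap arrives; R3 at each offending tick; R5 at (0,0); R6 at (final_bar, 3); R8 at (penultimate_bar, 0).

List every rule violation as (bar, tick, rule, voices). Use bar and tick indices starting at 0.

(1, 0, R4, (0, 1))
(1, 2, R4, (0, 1))
(4, 0, R4, (0, 1))
(4, 0, R8, (0, 1))

bar 0: v0=F3 v1=F4 downbeat P8
bar 1: v0=E3 v1=D4 downbeat m7
bar 2: v0=F3 v1=F3 downbeat P1
bar 3: v0=A3 v1=D4 downbeat P4
bar 4: v0=G3 v1=C4 downbeat P4
bar 5: v0=F3 v1=F4 downbeat P8
  -> R4 @ bar 1 tick 0 v(0, 1): E3/D4 m7 untreated
  -> R4 @ bar 1 tick 2 v(0, 1): E3/F3 m2 untreated
  -> R4 @ bar 4 tick 0 v(0, 1): G3/C4 P4 untreated
  -> R8 @ bar 4 tick 0 v(0, 1): penult P4 not 3rd/6th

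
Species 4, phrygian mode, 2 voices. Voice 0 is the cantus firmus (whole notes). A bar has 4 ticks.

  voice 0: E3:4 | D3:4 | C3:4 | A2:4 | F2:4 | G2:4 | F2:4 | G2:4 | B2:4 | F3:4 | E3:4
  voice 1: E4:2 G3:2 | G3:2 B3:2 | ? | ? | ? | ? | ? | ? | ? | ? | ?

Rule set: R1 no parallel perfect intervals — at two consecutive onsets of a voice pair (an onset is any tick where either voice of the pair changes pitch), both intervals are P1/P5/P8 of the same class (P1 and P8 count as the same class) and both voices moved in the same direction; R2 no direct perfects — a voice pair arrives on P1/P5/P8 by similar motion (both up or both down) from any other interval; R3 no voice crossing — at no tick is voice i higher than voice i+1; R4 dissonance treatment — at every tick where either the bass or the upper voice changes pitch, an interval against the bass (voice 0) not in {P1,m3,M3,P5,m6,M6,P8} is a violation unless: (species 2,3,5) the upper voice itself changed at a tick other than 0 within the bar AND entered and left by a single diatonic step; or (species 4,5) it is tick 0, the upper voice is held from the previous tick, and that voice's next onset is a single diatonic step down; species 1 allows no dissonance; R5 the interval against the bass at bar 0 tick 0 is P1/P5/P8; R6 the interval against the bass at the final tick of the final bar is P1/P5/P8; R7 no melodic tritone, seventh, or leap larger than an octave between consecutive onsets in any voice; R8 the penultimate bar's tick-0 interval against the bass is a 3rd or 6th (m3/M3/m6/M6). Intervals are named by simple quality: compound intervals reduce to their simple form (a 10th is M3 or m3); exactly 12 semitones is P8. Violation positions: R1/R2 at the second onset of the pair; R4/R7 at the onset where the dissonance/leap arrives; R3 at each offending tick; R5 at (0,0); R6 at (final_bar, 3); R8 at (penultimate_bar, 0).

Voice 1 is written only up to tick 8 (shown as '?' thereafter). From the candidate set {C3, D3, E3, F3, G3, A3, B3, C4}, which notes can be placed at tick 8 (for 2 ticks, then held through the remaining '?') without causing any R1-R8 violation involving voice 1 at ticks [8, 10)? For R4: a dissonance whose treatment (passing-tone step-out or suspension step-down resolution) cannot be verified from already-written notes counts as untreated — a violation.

{A3, C4, E3}

C3: violates R2,R7
D3: violates R4
E3: legal
F3: violates R4,R7
G3: violates R2
A3: legal
B3: violates R4
C4: legal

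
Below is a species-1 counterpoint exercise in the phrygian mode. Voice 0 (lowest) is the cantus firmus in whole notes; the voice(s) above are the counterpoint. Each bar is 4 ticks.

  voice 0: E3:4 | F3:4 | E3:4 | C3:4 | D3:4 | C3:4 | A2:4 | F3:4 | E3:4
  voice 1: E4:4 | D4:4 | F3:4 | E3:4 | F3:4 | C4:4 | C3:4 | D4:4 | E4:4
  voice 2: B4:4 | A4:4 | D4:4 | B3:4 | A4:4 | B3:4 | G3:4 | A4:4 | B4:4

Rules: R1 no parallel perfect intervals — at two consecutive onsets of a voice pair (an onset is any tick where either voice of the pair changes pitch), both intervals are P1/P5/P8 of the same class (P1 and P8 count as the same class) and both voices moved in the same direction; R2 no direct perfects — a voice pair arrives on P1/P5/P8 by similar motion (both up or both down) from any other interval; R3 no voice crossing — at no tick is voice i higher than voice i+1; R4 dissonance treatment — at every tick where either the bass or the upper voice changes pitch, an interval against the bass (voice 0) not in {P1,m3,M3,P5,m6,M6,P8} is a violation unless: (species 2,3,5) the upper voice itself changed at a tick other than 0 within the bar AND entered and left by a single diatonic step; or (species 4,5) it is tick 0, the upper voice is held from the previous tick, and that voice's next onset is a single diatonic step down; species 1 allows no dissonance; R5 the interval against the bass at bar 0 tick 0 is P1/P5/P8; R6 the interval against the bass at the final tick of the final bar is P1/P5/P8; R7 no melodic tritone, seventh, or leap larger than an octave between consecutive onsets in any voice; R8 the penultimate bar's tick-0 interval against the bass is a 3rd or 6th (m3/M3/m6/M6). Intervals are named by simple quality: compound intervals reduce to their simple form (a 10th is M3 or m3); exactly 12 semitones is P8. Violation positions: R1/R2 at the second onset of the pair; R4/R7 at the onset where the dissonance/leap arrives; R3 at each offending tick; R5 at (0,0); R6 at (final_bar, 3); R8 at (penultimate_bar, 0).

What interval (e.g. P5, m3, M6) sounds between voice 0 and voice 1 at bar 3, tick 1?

M3

voice 0=C3 voice 1=E3 -> M3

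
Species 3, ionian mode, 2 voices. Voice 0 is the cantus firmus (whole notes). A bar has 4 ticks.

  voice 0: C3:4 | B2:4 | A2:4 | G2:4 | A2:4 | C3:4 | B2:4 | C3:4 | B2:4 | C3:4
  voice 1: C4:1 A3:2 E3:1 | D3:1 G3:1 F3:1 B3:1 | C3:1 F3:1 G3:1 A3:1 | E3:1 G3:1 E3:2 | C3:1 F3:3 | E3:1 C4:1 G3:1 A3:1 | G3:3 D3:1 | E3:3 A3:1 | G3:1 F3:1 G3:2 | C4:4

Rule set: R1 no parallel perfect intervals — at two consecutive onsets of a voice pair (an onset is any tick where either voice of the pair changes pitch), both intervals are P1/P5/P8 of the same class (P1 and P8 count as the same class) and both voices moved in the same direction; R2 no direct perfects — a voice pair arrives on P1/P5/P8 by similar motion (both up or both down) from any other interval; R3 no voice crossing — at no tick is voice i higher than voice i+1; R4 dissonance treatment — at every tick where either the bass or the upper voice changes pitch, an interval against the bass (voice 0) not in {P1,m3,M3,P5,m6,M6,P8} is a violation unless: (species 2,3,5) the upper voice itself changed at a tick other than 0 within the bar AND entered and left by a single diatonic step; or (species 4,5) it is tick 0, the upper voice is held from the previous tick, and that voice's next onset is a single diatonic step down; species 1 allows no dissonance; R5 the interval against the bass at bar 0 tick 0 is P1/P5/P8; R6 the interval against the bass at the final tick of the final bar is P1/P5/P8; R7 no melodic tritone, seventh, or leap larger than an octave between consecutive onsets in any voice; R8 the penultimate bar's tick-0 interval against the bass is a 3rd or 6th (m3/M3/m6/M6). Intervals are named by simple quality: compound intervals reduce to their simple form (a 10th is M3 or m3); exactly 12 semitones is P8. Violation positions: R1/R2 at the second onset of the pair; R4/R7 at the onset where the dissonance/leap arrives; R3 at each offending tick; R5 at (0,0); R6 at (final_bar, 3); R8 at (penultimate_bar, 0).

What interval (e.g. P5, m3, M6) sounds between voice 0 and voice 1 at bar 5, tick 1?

voice 0=C3 voice 1=C4 -> P8

P8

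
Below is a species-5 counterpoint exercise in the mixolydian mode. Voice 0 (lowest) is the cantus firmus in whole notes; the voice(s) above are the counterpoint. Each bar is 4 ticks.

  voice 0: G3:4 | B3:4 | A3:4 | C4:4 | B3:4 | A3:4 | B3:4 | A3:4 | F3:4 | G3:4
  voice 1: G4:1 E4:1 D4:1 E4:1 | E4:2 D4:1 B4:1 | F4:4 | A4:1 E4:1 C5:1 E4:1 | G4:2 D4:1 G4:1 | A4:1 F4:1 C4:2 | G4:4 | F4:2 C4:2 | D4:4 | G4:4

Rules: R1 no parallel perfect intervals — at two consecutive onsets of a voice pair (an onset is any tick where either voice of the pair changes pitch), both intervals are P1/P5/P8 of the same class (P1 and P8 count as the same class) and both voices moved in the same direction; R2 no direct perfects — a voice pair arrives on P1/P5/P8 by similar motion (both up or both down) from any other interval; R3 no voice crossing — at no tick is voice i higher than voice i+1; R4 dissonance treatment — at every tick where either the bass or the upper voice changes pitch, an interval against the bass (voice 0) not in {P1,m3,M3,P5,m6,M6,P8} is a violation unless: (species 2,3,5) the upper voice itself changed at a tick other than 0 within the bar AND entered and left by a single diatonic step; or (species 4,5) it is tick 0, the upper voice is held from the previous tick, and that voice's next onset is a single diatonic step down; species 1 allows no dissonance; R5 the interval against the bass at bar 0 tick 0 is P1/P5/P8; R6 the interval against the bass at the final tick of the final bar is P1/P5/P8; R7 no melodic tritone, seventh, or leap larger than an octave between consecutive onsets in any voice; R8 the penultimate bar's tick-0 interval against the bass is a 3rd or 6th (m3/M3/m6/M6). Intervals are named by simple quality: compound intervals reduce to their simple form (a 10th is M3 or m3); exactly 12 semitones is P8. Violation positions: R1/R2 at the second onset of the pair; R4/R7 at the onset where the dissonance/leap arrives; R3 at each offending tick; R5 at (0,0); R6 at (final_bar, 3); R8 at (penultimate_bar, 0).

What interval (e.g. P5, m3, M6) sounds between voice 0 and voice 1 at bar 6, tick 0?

m6

voice 0=B3 voice 1=G4 -> m6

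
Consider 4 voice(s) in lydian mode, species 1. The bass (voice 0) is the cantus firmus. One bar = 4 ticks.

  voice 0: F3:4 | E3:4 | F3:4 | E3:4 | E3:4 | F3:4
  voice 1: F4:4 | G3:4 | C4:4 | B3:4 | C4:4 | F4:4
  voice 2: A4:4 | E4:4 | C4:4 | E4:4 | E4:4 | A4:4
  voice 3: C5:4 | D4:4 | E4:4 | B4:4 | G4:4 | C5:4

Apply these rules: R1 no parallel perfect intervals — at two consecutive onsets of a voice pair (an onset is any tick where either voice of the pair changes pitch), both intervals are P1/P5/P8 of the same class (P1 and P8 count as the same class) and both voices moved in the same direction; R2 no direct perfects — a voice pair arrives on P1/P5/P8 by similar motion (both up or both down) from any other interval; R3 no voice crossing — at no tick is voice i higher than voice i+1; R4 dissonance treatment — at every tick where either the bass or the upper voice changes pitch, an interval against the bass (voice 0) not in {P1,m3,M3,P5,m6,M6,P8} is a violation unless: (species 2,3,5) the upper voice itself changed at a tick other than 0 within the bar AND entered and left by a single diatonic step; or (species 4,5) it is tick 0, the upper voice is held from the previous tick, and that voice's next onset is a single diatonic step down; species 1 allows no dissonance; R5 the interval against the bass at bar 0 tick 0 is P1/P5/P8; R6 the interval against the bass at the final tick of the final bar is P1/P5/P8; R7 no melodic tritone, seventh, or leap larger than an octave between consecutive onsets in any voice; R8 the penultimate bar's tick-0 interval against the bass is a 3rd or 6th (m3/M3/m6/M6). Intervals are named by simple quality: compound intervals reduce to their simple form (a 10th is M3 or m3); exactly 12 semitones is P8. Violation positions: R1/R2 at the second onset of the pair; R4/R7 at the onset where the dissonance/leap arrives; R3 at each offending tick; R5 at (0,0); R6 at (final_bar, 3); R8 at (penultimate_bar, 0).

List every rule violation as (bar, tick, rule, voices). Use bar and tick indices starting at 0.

bar 0: v0=F3 v1=F4 v2=A4 v3=C5 downbeat P5
bar 1: v0=E3 v1=G3 v2=E4 v3=D4 downbeat m7
bar 2: v0=F3 v1=C4 v2=C4 v3=E4 downbeat M7
bar 3: v0=E3 v1=B3 v2=E4 v3=B4 downbeat P5
bar 4: v0=E3 v1=C4 v2=E4 v3=G4 downbeat m3
bar 5: v0=F3 v1=F4 v2=A4 v3=C5 downbeat P5
  -> R5 @ bar 0 tick 0 v(0, 2): opens on M3
  -> R1 @ bar 1 tick 0 v(1, 3): F4/C5 P5 -> G3/D4 P5 similar
  -> R2 @ bar 1 tick 0 v(0, 2): F3/A4 M3 -> E3/E4 P8 similar
  -> R3 @ bar 1 tick 0 v(2, 3): E4 above D4
  -> R4 @ bar 1 tick 0 v(0, 3): E3/D4 m7 untreated
  -> R7 @ bar 1 tick 0 v(1,): F4->G3 leap 10st
  -> R7 @ bar 1 tick 0 v(3,): C5->D4 leap 10st
  -> R3 @ bar 1 tick 1 v(2, 3): E4 above D4
  -> R3 @ bar 1 tick 2 v(2, 3): E4 above D4
  -> R3 @ bar 1 tick 3 v(2, 3): E4 above D4
  -> R2 @ bar 2 tick 0 v(0, 1): E3/G3 m3 -> F3/C4 P5 similar
  -> R4 @ bar 2 tick 0 v(0, 3): F3/E4 M7 untreated
  -> R1 @ bar 3 tick 0 v(0, 1): F3/C4 P5 -> E3/B3 P5 similar
  -> R2 @ bar 3 tick 0 v(2, 3): C4/E4 M3 -> E4/B4 P5 similar
  -> R8 @ bar 4 tick 0 v(0, 2): penult P8 not 3rd/6th
  -> R1 @ bar 5 tick 0 v(1, 3): C4/G4 P5 -> F4/C5 P5 similar
  -> R2 @ bar 5 tick 0 v(0, 1): E3/C4 m6 -> F3/F4 P8 similar
  -> R2 @ bar 5 tick 0 v(0, 3): E3/G4 m3 -> F3/C5 P5 similar
  -> R6 @ bar 5 tick 3 v(0, 2): closes on M3

(0, 0, R5, (0, 2))
(1, 0, R1, (1, 3))
(1, 0, R2, (0, 2))
(1, 0, R3, (2, 3))
(1, 0, R4, (0, 3))
(1, 0, R7, (1,))
(1, 0, R7, (3,))
(1, 1, R3, (2, 3))
(1, 2, R3, (2, 3))
(1, 3, R3, (2, 3))
(2, 0, R2, (0, 1))
(2, 0, R4, (0, 3))
(3, 0, R1, (0, 1))
(3, 0, R2, (2, 3))
(4, 0, R8, (0, 2))
(5, 0, R1, (1, 3))
(5, 0, R2, (0, 1))
(5, 0, R2, (0, 3))
(5, 3, R6, (0, 2))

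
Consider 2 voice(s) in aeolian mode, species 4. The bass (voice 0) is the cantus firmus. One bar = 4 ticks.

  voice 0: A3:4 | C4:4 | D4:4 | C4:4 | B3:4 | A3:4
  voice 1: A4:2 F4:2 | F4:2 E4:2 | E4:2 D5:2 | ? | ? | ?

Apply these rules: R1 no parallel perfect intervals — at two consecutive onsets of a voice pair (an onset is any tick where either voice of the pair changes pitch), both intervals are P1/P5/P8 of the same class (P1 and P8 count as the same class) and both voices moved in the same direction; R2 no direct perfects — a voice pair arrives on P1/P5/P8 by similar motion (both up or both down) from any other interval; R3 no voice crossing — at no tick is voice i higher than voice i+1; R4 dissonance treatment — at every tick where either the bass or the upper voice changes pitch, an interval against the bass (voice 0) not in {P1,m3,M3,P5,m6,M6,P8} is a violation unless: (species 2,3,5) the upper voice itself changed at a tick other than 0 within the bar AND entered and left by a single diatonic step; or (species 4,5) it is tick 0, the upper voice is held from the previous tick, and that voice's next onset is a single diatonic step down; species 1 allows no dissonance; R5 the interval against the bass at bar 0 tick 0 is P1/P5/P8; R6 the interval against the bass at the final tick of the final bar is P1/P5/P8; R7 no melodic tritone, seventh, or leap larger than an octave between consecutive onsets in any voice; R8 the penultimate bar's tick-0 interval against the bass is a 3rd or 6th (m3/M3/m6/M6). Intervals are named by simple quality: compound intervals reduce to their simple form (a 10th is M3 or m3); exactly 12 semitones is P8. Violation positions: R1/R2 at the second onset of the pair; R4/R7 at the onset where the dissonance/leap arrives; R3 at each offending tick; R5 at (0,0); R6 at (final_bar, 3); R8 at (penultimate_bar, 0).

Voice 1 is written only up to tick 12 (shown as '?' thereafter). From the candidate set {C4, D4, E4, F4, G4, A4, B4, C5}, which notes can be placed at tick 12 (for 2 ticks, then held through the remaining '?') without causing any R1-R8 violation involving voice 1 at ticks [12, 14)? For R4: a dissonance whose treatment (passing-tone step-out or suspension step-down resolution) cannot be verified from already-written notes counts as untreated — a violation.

{A4}

C4: violates R1,R7
D4: violates R4
E4: violates R7
F4: violates R4
G4: violates R2
A4: legal
B4: violates R4
C5: violates R1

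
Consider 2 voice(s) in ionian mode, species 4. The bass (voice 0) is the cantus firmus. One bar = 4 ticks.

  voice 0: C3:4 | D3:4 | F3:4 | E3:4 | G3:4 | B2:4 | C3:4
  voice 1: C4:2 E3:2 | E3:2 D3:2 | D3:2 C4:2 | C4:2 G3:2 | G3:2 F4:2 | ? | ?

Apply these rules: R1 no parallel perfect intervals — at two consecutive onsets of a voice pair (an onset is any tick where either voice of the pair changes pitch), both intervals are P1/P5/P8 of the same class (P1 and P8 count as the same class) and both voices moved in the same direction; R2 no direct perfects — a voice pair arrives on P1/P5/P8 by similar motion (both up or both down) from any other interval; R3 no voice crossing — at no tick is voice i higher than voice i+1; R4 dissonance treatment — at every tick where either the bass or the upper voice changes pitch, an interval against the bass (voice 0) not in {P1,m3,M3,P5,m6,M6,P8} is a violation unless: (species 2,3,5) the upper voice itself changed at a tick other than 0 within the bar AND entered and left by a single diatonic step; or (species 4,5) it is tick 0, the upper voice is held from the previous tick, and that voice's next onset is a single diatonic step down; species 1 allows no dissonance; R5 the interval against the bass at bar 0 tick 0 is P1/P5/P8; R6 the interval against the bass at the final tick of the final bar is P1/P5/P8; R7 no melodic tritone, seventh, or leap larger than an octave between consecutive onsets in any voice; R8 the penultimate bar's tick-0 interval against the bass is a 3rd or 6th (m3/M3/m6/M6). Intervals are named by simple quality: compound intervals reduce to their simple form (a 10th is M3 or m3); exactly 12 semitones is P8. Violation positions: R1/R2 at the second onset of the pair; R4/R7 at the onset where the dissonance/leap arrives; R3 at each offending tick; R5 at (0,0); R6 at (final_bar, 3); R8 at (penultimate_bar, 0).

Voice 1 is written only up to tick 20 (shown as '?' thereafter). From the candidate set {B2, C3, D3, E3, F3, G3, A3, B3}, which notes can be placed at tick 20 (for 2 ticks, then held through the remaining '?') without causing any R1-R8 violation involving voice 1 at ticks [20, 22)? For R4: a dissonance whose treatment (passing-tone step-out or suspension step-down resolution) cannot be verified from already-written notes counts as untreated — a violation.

B2: violates R2,R7,R8
C3: violates R4,R7,R8
D3: violates R7
E3: violates R4,R7,R8
F3: violates R4,R8
G3: violates R7
A3: violates R4,R8
B3: violates R2,R7,R8

{}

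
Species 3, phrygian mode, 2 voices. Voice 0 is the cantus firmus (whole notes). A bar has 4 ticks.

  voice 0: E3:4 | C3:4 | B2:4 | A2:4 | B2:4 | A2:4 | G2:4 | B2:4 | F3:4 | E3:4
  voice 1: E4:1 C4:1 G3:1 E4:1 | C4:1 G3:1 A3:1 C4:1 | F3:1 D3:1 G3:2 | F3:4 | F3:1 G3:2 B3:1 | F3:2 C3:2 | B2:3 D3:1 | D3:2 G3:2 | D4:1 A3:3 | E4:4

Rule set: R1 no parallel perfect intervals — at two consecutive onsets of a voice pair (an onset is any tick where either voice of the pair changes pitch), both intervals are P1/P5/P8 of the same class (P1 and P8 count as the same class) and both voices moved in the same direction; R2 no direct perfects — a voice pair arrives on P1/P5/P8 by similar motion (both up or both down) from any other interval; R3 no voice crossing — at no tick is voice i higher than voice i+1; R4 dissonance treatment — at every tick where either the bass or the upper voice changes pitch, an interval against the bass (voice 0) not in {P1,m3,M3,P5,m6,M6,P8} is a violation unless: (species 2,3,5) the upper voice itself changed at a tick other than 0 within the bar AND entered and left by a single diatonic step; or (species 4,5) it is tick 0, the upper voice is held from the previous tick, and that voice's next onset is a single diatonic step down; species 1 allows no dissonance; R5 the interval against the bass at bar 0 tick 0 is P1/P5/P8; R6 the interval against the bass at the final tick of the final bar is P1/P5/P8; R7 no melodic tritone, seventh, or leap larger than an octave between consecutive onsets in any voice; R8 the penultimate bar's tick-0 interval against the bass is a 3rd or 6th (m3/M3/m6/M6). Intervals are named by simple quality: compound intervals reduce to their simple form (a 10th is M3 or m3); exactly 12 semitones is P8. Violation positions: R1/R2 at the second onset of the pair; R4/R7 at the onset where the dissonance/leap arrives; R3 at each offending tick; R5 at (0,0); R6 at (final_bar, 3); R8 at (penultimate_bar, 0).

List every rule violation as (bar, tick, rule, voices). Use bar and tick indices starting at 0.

(1, 0, R1, (0, 1))
(2, 0, R4, (0, 1))
(4, 0, R4, (0, 1))
(5, 0, R7, (1,))
(8, 0, R7, (0,))

bar 0: v0=E3 v1=E4 downbeat P8
bar 1: v0=C3 v1=C4 downbeat P8
bar 2: v0=B2 v1=F3 downbeat TT
bar 3: v0=A2 v1=F3 downbeat m6
bar 4: v0=B2 v1=F3 downbeat TT
bar 5: v0=A2 v1=F3 downbeat m6
bar 6: v0=G2 v1=B2 downbeat M3
bar 7: v0=B2 v1=D3 downbeat m3
bar 8: v0=F3 v1=D4 downbeat M6
bar 9: v0=E3 v1=E4 downbeat P8
  -> R1 @ bar 1 tick 0 v(0, 1): E3/E4 P8 -> C3/C4 P8 similar
  -> R4 @ bar 2 tick 0 v(0, 1): B2/F3 TT untreated
  -> R4 @ bar 4 tick 0 v(0, 1): B2/F3 TT untreated
  -> R7 @ bar 5 tick 0 v(1,): B3->F3 leap 6st
  -> R7 @ bar 8 tick 0 v(0,): B2->F3 leap 6st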